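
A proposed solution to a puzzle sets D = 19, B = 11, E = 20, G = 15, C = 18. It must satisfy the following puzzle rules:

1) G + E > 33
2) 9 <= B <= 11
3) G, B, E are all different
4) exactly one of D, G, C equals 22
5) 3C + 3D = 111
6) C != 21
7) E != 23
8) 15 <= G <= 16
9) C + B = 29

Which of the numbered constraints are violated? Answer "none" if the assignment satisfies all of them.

1) G + E = 15 + 20 = 35; 35 > 33 — satisfied.
2) B = 11 lies in [9, 11] — satisfied.
3) values 15, 11, 20 are pairwise distinct — satisfied.
4) D=19, G=15, C=18; 0 of them equal 22, not exactly one — violated.
5) 3C + 3D = 3(18) + 3(19) = 111 — satisfied.
6) C = 18, and 18 ≠ 21 — satisfied.
7) E = 20, and 20 ≠ 23 — satisfied.
8) G = 15 lies in [15, 16] — satisfied.
9) C + B = 18 + 11 = 29 — satisfied.

Constraint 4 is violated.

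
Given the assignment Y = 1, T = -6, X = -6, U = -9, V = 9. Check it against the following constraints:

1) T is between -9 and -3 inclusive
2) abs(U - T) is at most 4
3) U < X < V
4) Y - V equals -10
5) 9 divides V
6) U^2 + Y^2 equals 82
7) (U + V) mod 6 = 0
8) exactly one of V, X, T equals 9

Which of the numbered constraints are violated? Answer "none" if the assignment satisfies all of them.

1) T = -6 lies in [-9, -3]  yes
2) abs(-9 - (-6)) = 3; 3 ≤ 4  yes
3) values -9 < -6 < 9  yes
4) Y - V = 1 - 9 = -8, not -10  no
5) 9 / 9 = 1, so 9 divides 9  yes
6) U^2 + Y^2 = (-9)^2 + 1^2 = 81 + 1 = 82  yes
7) U + V = 0; 0 mod 6 = 0  yes
8) V=9, X=-6, T=-6; 1 of them equals 9  yes

Constraint 4 does not hold.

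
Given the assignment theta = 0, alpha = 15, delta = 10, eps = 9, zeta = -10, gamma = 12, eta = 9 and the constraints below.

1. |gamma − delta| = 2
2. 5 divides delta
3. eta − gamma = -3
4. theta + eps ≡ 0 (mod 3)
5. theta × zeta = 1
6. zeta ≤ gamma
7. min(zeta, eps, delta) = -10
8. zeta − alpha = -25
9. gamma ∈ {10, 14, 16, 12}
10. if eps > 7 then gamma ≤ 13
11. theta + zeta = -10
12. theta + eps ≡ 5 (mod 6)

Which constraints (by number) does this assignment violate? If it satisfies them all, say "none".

1. |12 − 10| = 2  ✓
2. 10 / 5 = 2, so 5 divides 10  ✓
3. eta − gamma = 9 − 12 = -3  ✓
4. theta + eps = 9; 9 mod 3 = 0  ✓
5. theta × zeta = 0 × (-10) = 0, not 1  ✗
6. zeta = -10, gamma = 12; -10 ≤ 12  ✓
7. min(-10, 9, 10) = -10  ✓
8. zeta − alpha = -10 − 15 = -25  ✓
9. gamma = 12 is in {10, 14, 16, 12}  ✓
10. eps = 9 > 7, so we need gamma ≤ 13; gamma = 12 ≤ 13  ✓
11. theta + zeta = 0 + (-10) = -10  ✓
12. theta + eps = 9; 9 mod 6 = 3, not 5  ✗

No — constraints 5 and 12 are not satisfied.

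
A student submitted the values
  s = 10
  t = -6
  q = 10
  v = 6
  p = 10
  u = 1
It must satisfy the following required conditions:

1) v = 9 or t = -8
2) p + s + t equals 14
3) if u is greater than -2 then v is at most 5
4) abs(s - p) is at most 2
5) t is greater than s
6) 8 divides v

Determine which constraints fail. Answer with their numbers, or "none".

No — constraints 1, 3, 5, and 6 are not satisfied.

1) v = 6 ≠ 9 and t = -6 ≠ -8; both disjuncts false — violated.
2) p + s + t = 10 + 10 + (-6) = 14 — OK.
3) u = 1 > -2, so we need v ≤ 5; but v = 6 > 5 — violated.
4) abs(10 - 10) = 0; 0 ≤ 2 — OK.
5) t = -6, s = 10; -6 ≤ 10 (want >) — violated.
6) 6 = 8*0 + 6, so 8 does not divide 6 — violated.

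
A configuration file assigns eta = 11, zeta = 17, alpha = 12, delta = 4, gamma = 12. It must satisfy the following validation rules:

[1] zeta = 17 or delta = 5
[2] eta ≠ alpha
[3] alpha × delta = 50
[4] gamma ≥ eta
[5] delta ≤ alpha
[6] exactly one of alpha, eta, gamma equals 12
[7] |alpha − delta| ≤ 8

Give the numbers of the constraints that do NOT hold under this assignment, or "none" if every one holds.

Violated: 3 and 6.

[1] zeta = 17 = 17 (first disjunct) — holds.
[2] eta = 11, alpha = 12; distinct — holds.
[3] alpha × delta = 12 × 4 = 48, not 50 — does not hold.
[4] gamma = 12, eta = 11; 12 ≥ 11 — holds.
[5] delta = 4, alpha = 12; 4 ≤ 12 — holds.
[6] alpha=12, eta=11, gamma=12; 2 of them equal 12, not exactly one — does not hold.
[7] |12 − 4| = 8; 8 ≤ 8 — holds.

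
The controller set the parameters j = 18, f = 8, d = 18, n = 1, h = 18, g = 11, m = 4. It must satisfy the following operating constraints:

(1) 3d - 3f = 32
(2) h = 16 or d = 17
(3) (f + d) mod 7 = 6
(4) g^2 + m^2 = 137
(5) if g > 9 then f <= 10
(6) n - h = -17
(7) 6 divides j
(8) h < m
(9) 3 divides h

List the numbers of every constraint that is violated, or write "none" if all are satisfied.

(1) 3d - 3f = 3(18) - 3(8) = 30, not 32 — does not hold.
(2) h = 18 ≠ 16 and d = 18 ≠ 17; both disjuncts false — does not hold.
(3) f + d = 26; 26 mod 7 = 5, not 6 — does not hold.
(4) g^2 + m^2 = 11^2 + 4^2 = 121 + 16 = 137 — holds.
(5) g = 11 > 9, so we need f ≤ 10; f = 8 ≤ 10 — holds.
(6) n - h = 1 - 18 = -17 — holds.
(7) 18 / 6 = 3, so 6 divides 18 — holds.
(8) h = 18, m = 4; 18 ≥ 4 (want <) — does not hold.
(9) 18 / 3 = 6, so 3 divides 18 — holds.

No — constraints 1, 2, 3, and 8 are not satisfied.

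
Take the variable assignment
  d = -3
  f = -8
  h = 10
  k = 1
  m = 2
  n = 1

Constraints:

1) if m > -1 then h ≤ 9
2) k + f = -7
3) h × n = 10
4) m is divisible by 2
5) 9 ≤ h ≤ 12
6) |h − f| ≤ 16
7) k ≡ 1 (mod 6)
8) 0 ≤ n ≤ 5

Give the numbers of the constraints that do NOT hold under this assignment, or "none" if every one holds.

Constraints 1 and 6 are violated.

1) m = 2 > -1, so we need h ≤ 9; but h = 10 > 9  FAIL
2) k + f = 1 + (-8) = -7  OK
3) h × n = 10 × 1 = 10  OK
4) 2 / 2 = 1, so 2 divides 2  OK
5) h = 10 lies in [9, 12]  OK
6) |10 − (-8)| = 18; 18 > 16, exceeds bound 16  FAIL
7) 1 mod 6 = 1  OK
8) n = 1 lies in [0, 5]  OK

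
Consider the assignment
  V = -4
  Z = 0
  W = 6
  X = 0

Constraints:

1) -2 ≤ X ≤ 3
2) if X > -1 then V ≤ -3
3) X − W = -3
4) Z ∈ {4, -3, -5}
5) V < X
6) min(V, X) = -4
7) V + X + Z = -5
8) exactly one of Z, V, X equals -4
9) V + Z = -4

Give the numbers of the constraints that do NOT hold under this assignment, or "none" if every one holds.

1) X = 0 lies in [-2, 3]  ✓
2) X = 0 > -1, so we need V ≤ -3; V = -4 ≤ -3  ✓
3) X − W = 0 − 6 = -6, not -3  ✗
4) Z = 0 is not in {4, -3, -5}  ✗
5) V = -4, X = 0; -4 < 0  ✓
6) min(-4, 0) = -4  ✓
7) V + X + Z = -4 + 0 + 0 = -4, not -5  ✗
8) Z=0, V=-4, X=0; 1 of them equals -4  ✓
9) V + Z = -4 + 0 = -4  ✓

The assignment fails constraints 3, 4, and 7.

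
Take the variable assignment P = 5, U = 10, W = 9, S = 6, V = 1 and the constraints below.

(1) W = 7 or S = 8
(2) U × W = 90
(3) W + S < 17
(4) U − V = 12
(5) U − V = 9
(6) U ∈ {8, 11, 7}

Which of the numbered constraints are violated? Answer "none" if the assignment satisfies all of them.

The assignment fails constraints 1, 4, and 6.

(1) W = 9 ≠ 7 and S = 6 ≠ 8; both disjuncts false  ✘
(2) U × W = 10 × 9 = 90  ✔
(3) W + S = 9 + 6 = 15; 15 < 17  ✔
(4) U − V = 10 − 1 = 9, not 12  ✘
(5) U − V = 10 − 1 = 9  ✔
(6) U = 10 is not in {8, 11, 7}  ✘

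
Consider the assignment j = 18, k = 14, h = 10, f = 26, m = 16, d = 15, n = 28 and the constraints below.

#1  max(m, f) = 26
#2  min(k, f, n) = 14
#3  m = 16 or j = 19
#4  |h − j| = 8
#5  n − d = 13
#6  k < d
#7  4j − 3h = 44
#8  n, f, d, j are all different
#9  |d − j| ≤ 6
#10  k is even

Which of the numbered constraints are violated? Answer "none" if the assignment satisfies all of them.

#1 max(16, 26) = 26  holds
#2 min(14, 26, 28) = 14  holds
#3 m = 16 = 16 (first disjunct)  holds
#4 |10 − 18| = 8  holds
#5 n − d = 28 − 15 = 13  holds
#6 k = 14, d = 15; 14 < 15  holds
#7 4j − 3h = 4(18) − 3(10) = 42, not 44  fails
#8 values 28, 26, 15, 18 are pairwise distinct  holds
#9 |15 − 18| = 3; 3 ≤ 6  holds
#10 k = 14 is even  holds

Constraint 7 is violated.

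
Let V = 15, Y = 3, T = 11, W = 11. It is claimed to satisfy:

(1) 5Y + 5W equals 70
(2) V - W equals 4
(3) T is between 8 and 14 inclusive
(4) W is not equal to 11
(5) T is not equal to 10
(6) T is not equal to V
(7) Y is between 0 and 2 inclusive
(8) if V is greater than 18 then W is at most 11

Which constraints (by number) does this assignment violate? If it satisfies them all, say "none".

(1) 5Y + 5W = 5(3) + 5(11) = 70 — holds.
(2) V - W = 15 - 11 = 4 — holds.
(3) T = 11 lies in [8, 14] — holds.
(4) W = 11, but 11 is required to differ — does not hold.
(5) T = 11, and 11 ≠ 10 — holds.
(6) T = 11, V = 15; distinct — holds.
(7) Y = 3 is outside [0, 2] — does not hold.
(8) V = 15, not > 18; antecedent false, conditional vacuously true — holds.

The assignment fails constraints 4 and 7.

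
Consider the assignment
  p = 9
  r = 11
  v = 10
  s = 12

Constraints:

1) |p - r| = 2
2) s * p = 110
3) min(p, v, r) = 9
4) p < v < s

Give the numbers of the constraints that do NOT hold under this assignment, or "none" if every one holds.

1) |9 - 11| = 2  true
2) s * p = 12 * 9 = 108, not 110  false
3) min(9, 10, 11) = 9  true
4) values 9 < 10 < 12  true

Violated: 2.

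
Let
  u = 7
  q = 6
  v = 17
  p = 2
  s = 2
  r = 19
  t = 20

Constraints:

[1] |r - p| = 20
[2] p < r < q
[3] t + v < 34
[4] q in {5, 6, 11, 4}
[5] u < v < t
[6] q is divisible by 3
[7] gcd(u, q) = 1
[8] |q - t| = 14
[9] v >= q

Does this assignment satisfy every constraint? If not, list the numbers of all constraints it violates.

[1] |19 - 2| = 17, not 20 — does not hold.
[2] values 2, 19, 6; r = 19 is not < q = 6 — does not hold.
[3] t + v = 20 + 17 = 37; 37 ≥ 34, bound 34 not met — does not hold.
[4] q = 6 is in {5, 6, 11, 4} — holds.
[5] values 7 < 17 < 20 — holds.
[6] 6 / 3 = 2, so 3 divides 6 — holds.
[7] gcd(7, 6) = 1 — holds.
[8] |6 - 20| = 14 — holds.
[9] v = 17, q = 6; 17 ≥ 6 — holds.

Constraints 1, 2, and 3 are violated.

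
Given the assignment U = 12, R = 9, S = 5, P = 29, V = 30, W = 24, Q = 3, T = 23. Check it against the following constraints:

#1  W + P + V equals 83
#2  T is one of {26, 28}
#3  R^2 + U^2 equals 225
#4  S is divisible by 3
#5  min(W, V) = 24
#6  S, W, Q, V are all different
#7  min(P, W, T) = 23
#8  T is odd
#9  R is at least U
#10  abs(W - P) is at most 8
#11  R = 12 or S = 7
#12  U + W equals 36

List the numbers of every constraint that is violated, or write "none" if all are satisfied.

No — constraints 2, 4, 9, and 11 are not satisfied.

#1 W + P + V = 24 + 29 + 30 = 83 — satisfied.
#2 T = 23 is not in {26, 28} — violated.
#3 R^2 + U^2 = 9^2 + 12^2 = 81 + 144 = 225 — satisfied.
#4 5 = 3*1 + 2, so 3 does not divide 5 — violated.
#5 min(24, 30) = 24 — satisfied.
#6 values 5, 24, 3, 30 are pairwise distinct — satisfied.
#7 min(29, 24, 23) = 23 — satisfied.
#8 T = 23 is odd — satisfied.
#9 R = 9, U = 12; 9 < 12 (want ≥) — violated.
#10 abs(24 - 29) = 5; 5 ≤ 8 — satisfied.
#11 R = 9 ≠ 12 and S = 5 ≠ 7; both disjuncts false — violated.
#12 U + W = 12 + 24 = 36 — satisfied.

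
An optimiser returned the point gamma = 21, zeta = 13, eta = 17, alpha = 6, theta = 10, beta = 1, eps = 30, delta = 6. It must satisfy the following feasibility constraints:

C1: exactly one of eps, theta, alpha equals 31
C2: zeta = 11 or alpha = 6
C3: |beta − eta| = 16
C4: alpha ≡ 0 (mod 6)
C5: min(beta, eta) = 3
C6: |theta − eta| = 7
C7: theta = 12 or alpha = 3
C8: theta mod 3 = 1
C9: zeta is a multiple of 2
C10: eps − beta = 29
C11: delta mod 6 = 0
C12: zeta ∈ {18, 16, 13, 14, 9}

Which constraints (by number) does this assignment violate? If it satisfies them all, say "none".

Violated: 1, 5, 7, and 9.

C1: eps=30, theta=10, alpha=6; 0 of them equal 31, not exactly one — violated.
C2: zeta = 13 ≠ 11, but alpha = 6 = 6 (second disjunct) — satisfied.
C3: |1 − 17| = 16 — satisfied.
C4: 6 mod 6 = 0 — satisfied.
C5: min(1, 17) = 1, not 3 — violated.
C6: |10 − 17| = 7 — satisfied.
C7: theta = 10 ≠ 12 and alpha = 6 ≠ 3; both disjuncts false — violated.
C8: 10 mod 3 = 1 — satisfied.
C9: 13 = 2×6 + 1, so 2 does not divide 13 — violated.
C10: eps − beta = 30 − 1 = 29 — satisfied.
C11: 6 mod 6 = 0 — satisfied.
C12: zeta = 13 is in {18, 16, 13, 14, 9} — satisfied.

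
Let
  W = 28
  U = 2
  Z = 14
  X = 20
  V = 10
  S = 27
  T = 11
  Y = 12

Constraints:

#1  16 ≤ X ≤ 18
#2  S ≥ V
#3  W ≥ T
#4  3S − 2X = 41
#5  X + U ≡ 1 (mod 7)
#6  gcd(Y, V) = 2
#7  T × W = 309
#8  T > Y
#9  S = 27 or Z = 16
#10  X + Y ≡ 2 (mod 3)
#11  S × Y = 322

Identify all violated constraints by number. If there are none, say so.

#1 X = 20 is outside [16, 18] — does not hold.
#2 S = 27, V = 10; 27 ≥ 10 — holds.
#3 W = 28, T = 11; 28 ≥ 11 — holds.
#4 3S − 2X = 3(27) − 2(20) = 41 — holds.
#5 X + U = 22; 22 mod 7 = 1 — holds.
#6 gcd(12, 10) = 2 — holds.
#7 T × W = 11 × 28 = 308, not 309 — does not hold.
#8 T = 11, Y = 12; 11 ≤ 12 (want >) — does not hold.
#9 S = 27 = 27 (first disjunct) — holds.
#10 X + Y = 32; 32 mod 3 = 2 — holds.
#11 S × Y = 27 × 12 = 324, not 322 — does not hold.

Constraints 1, 7, 8, and 11 are violated.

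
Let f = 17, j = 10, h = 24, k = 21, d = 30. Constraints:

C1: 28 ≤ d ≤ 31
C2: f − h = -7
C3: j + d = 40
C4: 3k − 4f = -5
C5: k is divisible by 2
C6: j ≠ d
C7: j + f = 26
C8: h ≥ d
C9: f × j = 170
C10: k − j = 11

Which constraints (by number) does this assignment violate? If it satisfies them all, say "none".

C1: d = 30 lies in [28, 31]  ✓
C2: f − h = 17 − 24 = -7  ✓
C3: j + d = 10 + 30 = 40  ✓
C4: 3k − 4f = 3(21) − 4(17) = -5  ✓
C5: 21 = 2×10 + 1, so 2 does not divide 21  ✗
C6: j = 10, d = 30; distinct  ✓
C7: j + f = 10 + 17 = 27, not 26  ✗
C8: h = 24, d = 30; 24 < 30 (want ≥)  ✗
C9: f × j = 17 × 10 = 170  ✓
C10: k − j = 21 − 10 = 11  ✓

No — constraints 5, 7, 8 are not satisfied.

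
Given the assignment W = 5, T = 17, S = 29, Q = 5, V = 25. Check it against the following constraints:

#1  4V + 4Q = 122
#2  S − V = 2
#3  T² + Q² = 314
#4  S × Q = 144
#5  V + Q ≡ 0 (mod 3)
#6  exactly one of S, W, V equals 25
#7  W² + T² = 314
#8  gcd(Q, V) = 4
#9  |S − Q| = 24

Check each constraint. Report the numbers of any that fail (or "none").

#1 4V + 4Q = 4(25) + 4(5) = 120, not 122  ✘
#2 S − V = 29 − 25 = 4, not 2  ✘
#3 T² + Q² = 17² + 5² = 289 + 25 = 314  ✔
#4 S × Q = 29 × 5 = 145, not 144  ✘
#5 V + Q = 30; 30 mod 3 = 0  ✔
#6 S=29, W=5, V=25; 1 of them equals 25  ✔
#7 W² + T² = 5² + 17² = 25 + 289 = 314  ✔
#8 gcd(5, 25) = 5, not 4  ✘
#9 |29 − 5| = 24  ✔

Constraints 1, 2, 4, 8 do not hold.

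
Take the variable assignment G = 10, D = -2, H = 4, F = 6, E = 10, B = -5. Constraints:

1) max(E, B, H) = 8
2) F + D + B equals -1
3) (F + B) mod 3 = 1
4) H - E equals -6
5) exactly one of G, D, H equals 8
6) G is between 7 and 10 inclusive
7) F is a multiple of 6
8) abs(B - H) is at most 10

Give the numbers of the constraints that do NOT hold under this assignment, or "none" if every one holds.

1) max(10, -5, 4) = 10, not 8 — violated.
2) F + D + B = 6 + (-2) + (-5) = -1 — OK.
3) F + B = 1; 1 mod 3 = 1 — OK.
4) H - E = 4 - 10 = -6 — OK.
5) G=10, D=-2, H=4; 0 of them equal 8, not exactly one — violated.
6) G = 10 lies in [7, 10] — OK.
7) 6 / 6 = 1, so 6 divides 6 — OK.
8) abs(-5 - 4) = 9; 9 ≤ 10 — OK.

The assignment fails constraints 1 and 5.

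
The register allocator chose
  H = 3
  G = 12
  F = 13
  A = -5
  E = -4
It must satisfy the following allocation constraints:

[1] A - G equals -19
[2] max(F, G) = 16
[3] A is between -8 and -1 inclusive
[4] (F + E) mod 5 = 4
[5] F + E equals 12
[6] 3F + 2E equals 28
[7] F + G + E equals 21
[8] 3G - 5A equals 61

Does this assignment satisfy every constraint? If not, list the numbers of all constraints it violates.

The assignment fails constraints 1, 2, 5, 6.

[1] A - G = -5 - 12 = -17, not -19 — does not hold.
[2] max(13, 12) = 13, not 16 — does not hold.
[3] A = -5 lies in [-8, -1] — holds.
[4] F + E = 9; 9 mod 5 = 4 — holds.
[5] F + E = 13 + (-4) = 9, not 12 — does not hold.
[6] 3F + 2E = 3(13) + 2(-4) = 31, not 28 — does not hold.
[7] F + G + E = 13 + 12 + (-4) = 21 — holds.
[8] 3G - 5A = 3(12) - 5(-5) = 61 — holds.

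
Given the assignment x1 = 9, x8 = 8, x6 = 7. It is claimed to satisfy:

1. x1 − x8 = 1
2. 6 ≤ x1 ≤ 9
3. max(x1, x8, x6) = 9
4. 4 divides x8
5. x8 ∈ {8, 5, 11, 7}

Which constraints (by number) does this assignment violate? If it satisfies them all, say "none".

1. x1 − x8 = 9 − 8 = 1  ✓
2. x1 = 9 lies in [6, 9]  ✓
3. max(9, 8, 7) = 9  ✓
4. 8 / 4 = 2, so 4 divides 8  ✓
5. x8 = 8 is in {8, 5, 11, 7}  ✓

The assignment satisfies every constraint.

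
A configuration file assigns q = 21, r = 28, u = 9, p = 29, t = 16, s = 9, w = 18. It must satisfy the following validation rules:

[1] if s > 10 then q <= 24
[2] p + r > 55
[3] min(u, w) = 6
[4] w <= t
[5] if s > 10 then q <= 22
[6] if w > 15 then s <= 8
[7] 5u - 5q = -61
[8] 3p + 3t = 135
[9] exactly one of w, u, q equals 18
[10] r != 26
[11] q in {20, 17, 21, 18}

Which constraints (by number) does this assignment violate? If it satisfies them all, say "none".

Constraints 3, 4, 6, 7 do not hold.

[1] s = 9, not > 10; antecedent false, conditional vacuously true  yes
[2] p + r = 29 + 28 = 57; 57 > 55  yes
[3] min(9, 18) = 9, not 6  no
[4] w = 18, t = 16; 18 > 16 (want ≤)  no
[5] s = 9, not > 10; antecedent false, conditional vacuously true  yes
[6] w = 18 > 15, so we need s ≤ 8; but s = 9 > 8  no
[7] 5u - 5q = 5(9) - 5(21) = -60, not -61  no
[8] 3p + 3t = 3(29) + 3(16) = 135  yes
[9] w=18, u=9, q=21; 1 of them equals 18  yes
[10] r = 28, and 28 ≠ 26  yes
[11] q = 21 is in {20, 17, 21, 18}  yes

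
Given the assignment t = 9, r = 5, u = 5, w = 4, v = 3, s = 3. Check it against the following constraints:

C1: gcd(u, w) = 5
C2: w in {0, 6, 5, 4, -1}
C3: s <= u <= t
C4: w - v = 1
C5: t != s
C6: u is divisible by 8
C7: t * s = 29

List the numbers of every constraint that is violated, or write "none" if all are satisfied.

C1: gcd(5, 4) = 1, not 5 — fails.
C2: w = 4 is in {0, 6, 5, 4, -1} — holds.
C3: values 3 <= 5 <= 9 — holds.
C4: w - v = 4 - 3 = 1 — holds.
C5: t = 9, s = 3; distinct — holds.
C6: 5 = 8*0 + 5, so 8 does not divide 5 — fails.
C7: t * s = 9 * 3 = 27, not 29 — fails.

Violated: 1, 6, and 7.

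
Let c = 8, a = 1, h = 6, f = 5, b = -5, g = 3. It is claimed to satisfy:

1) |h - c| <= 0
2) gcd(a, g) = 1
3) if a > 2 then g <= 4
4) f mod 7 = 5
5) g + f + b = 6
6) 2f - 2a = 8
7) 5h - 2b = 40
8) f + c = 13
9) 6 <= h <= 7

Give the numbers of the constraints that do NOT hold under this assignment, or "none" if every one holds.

Constraints 1, 5 do not hold.

1) |6 - 8| = 2; 2 > 0, exceeds bound 0  ✗
2) gcd(1, 3) = 1  ✓
3) a = 1, not > 2; antecedent false, conditional vacuously true  ✓
4) 5 mod 7 = 5  ✓
5) g + f + b = 3 + 5 + (-5) = 3, not 6  ✗
6) 2f - 2a = 2(5) - 2(1) = 8  ✓
7) 5h - 2b = 5(6) - 2(-5) = 40  ✓
8) f + c = 5 + 8 = 13  ✓
9) h = 6 lies in [6, 7]  ✓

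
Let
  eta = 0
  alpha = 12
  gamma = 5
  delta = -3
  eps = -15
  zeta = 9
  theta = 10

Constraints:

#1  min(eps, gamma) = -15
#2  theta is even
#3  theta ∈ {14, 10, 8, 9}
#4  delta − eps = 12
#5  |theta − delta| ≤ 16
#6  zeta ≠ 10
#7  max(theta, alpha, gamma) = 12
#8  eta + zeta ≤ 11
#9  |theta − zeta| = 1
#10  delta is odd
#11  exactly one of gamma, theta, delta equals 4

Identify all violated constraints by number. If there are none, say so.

#1 min(-15, 5) = -15 — holds.
#2 theta = 10 is even — holds.
#3 theta = 10 is in {14, 10, 8, 9} — holds.
#4 delta − eps = -3 − (-15) = 12 — holds.
#5 |10 − (-3)| = 13; 13 ≤ 16 — holds.
#6 zeta = 9, and 9 ≠ 10 — holds.
#7 max(10, 12, 5) = 12 — holds.
#8 eta + zeta = 0 + 9 = 9; 9 ≤ 11 — holds.
#9 |10 − 9| = 1 — holds.
#10 delta = -3 is odd — holds.
#11 gamma=5, theta=10, delta=-3; 0 of them equal 4, not exactly one — does not hold.

Violated: 11.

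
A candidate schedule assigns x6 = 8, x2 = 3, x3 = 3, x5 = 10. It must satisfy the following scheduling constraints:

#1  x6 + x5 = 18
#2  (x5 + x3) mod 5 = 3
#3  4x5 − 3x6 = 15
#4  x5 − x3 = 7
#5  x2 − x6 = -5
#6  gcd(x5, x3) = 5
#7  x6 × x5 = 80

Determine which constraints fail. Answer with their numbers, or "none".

No — constraints 3 and 6 are not satisfied.

#1 x6 + x5 = 8 + 10 = 18 — OK.
#2 x5 + x3 = 13; 13 mod 5 = 3 — OK.
#3 4x5 − 3x6 = 4(10) − 3(8) = 16, not 15 — violated.
#4 x5 − x3 = 10 − 3 = 7 — OK.
#5 x2 − x6 = 3 − 8 = -5 — OK.
#6 gcd(10, 3) = 1, not 5 — violated.
#7 x6 × x5 = 8 × 10 = 80 — OK.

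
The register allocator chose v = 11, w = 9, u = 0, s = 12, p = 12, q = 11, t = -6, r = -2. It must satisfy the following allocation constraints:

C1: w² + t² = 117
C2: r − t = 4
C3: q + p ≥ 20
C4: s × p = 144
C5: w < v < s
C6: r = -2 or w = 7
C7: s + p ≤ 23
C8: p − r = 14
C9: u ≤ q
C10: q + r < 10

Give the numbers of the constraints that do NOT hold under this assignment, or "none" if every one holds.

C1: w² + t² = 9² + (-6)² = 81 + 36 = 117  true
C2: r − t = -2 − (-6) = 4  true
C3: q + p = 11 + 12 = 23; 23 ≥ 20  true
C4: s × p = 12 × 12 = 144  true
C5: values 9 < 11 < 12  true
C6: r = -2 = -2 (first disjunct)  true
C7: s + p = 12 + 12 = 24; 24 > 23, bound 23 not met  false
C8: p − r = 12 − (-2) = 14  true
C9: u = 0, q = 11; 0 ≤ 11  true
C10: q + r = 11 + (-2) = 9; 9 < 10  true

No — constraint 7 is not satisfied.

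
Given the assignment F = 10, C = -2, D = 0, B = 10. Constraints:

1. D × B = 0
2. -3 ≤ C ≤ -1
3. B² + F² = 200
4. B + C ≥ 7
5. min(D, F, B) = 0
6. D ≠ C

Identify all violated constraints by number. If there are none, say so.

Yes — all constraints hold.

1. D × B = 0 × 10 = 0  ✓
2. C = -2 lies in [-3, -1]  ✓
3. B² + F² = 10² + 10² = 100 + 100 = 200  ✓
4. B + C = 10 + (-2) = 8; 8 ≥ 7  ✓
5. min(0, 10, 10) = 0  ✓
6. D = 0, C = -2; distinct  ✓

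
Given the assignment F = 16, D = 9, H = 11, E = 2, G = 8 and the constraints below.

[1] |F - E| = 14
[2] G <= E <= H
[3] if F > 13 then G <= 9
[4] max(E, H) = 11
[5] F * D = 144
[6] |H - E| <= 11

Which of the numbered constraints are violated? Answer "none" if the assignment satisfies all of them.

[1] |16 - 2| = 14 — OK.
[2] values 8, 2, 11; G = 8 is not <= E = 2 — violated.
[3] F = 16 > 13, so we need G ≤ 9; G = 8 ≤ 9 — OK.
[4] max(2, 11) = 11 — OK.
[5] F * D = 16 * 9 = 144 — OK.
[6] |11 - 2| = 9; 9 ≤ 11 — OK.

Constraint 2 is violated.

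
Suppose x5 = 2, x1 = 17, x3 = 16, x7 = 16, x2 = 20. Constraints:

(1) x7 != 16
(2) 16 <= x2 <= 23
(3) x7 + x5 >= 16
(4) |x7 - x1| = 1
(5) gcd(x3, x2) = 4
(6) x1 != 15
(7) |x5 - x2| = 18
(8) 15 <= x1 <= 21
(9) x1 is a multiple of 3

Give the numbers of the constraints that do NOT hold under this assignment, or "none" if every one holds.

Violated: 1 and 9.

(1) x7 = 16, but 16 is required to differ  fails
(2) x2 = 20 lies in [16, 23]  holds
(3) x7 + x5 = 16 + 2 = 18; 18 ≥ 16  holds
(4) |16 - 17| = 1  holds
(5) gcd(16, 20) = 4  holds
(6) x1 = 17, and 17 ≠ 15  holds
(7) |2 - 20| = 18  holds
(8) x1 = 17 lies in [15, 21]  holds
(9) 17 = 3*5 + 2, so 3 does not divide 17  fails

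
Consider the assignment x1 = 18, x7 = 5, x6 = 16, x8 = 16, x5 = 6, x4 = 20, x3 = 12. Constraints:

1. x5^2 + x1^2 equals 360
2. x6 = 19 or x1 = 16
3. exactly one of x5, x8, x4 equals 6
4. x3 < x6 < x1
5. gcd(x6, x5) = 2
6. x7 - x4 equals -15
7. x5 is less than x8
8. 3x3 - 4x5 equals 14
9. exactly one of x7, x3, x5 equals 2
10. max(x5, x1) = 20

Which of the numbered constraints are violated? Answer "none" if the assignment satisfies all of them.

1. x5^2 + x1^2 = 6^2 + 18^2 = 36 + 324 = 360 — satisfied.
2. x6 = 16 ≠ 19 and x1 = 18 ≠ 16; both disjuncts false — violated.
3. x5=6, x8=16, x4=20; 1 of them equals 6 — satisfied.
4. values 12 < 16 < 18 — satisfied.
5. gcd(16, 6) = 2 — satisfied.
6. x7 - x4 = 5 - 20 = -15 — satisfied.
7. x5 = 6, x8 = 16; 6 < 16 — satisfied.
8. 3x3 - 4x5 = 3(12) - 4(6) = 12, not 14 — violated.
9. x7=5, x3=12, x5=6; 0 of them equal 2, not exactly one — violated.
10. max(6, 18) = 18, not 20 — violated.

Constraints 2, 8, 9, and 10 do not hold.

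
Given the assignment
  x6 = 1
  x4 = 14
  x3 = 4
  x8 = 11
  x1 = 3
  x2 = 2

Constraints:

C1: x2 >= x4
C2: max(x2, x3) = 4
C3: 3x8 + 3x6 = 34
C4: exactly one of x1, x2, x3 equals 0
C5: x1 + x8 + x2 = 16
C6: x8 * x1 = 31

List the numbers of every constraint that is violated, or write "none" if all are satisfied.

C1: x2 = 2, x4 = 14; 2 < 14 (want ≥) — violated.
C2: max(2, 4) = 4 — satisfied.
C3: 3x8 + 3x6 = 3(11) + 3(1) = 36, not 34 — violated.
C4: x1=3, x2=2, x3=4; 0 of them equal 0, not exactly one — violated.
C5: x1 + x8 + x2 = 3 + 11 + 2 = 16 — satisfied.
C6: x8 * x1 = 11 * 3 = 33, not 31 — violated.

The assignment fails constraints 1, 3, 4, and 6.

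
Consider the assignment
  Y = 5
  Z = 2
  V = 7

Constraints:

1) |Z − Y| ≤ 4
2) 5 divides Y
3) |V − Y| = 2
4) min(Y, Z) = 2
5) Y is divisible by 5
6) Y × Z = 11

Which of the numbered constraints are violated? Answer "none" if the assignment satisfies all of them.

The assignment fails constraint 6.

1) |2 − 5| = 3; 3 ≤ 4  ✔
2) 5 / 5 = 1, so 5 divides 5  ✔
3) |7 − 5| = 2  ✔
4) min(5, 2) = 2  ✔
5) 5 / 5 = 1, so 5 divides 5  ✔
6) Y × Z = 5 × 2 = 10, not 11  ✘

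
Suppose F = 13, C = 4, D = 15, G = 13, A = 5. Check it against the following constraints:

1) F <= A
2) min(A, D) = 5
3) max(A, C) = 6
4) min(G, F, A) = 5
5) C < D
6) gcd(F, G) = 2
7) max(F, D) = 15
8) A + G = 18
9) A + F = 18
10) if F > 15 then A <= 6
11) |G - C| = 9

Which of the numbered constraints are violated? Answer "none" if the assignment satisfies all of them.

Violated: 1, 3, 6.

1) F = 13, A = 5; 13 > 5 (want ≤) — violated.
2) min(5, 15) = 5 — OK.
3) max(5, 4) = 5, not 6 — violated.
4) min(13, 13, 5) = 5 — OK.
5) C = 4, D = 15; 4 < 15 — OK.
6) gcd(13, 13) = 13, not 2 — violated.
7) max(13, 15) = 15 — OK.
8) A + G = 5 + 13 = 18 — OK.
9) A + F = 5 + 13 = 18 — OK.
10) F = 13, not > 15; antecedent false, conditional vacuously true — OK.
11) |13 - 4| = 9 — OK.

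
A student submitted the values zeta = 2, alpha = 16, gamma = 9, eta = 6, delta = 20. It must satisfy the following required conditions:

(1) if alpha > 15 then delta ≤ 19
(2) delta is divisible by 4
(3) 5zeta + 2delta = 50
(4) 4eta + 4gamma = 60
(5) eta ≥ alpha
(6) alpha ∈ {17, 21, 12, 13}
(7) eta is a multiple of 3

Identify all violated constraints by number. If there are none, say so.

The assignment fails constraints 1, 5, 6.

(1) alpha = 16 > 15, so we need delta ≤ 19; but delta = 20 > 19 — does not hold.
(2) 20 / 4 = 5, so 4 divides 20 — holds.
(3) 5zeta + 2delta = 5(2) + 2(20) = 50 — holds.
(4) 4eta + 4gamma = 4(6) + 4(9) = 60 — holds.
(5) eta = 6, alpha = 16; 6 < 16 (want ≥) — does not hold.
(6) alpha = 16 is not in {17, 21, 12, 13} — does not hold.
(7) 6 / 3 = 2, so 3 divides 6 — holds.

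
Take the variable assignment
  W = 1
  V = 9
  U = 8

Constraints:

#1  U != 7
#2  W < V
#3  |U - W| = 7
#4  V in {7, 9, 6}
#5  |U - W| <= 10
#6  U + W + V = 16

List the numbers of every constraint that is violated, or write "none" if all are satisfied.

#1 U = 8, and 8 ≠ 7 — holds.
#2 W = 1, V = 9; 1 < 9 — holds.
#3 |8 - 1| = 7 — holds.
#4 V = 9 is in {7, 9, 6} — holds.
#5 |8 - 1| = 7; 7 ≤ 10 — holds.
#6 U + W + V = 8 + 1 + 9 = 18, not 16 — fails.

Violated: 6.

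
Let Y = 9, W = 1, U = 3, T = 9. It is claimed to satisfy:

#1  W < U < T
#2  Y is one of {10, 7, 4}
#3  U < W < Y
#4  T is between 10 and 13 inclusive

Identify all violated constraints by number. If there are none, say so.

The assignment fails constraints 2, 3, 4.

#1 values 1 < 3 < 9 — holds.
#2 Y = 9 is not in {10, 7, 4} — fails.
#3 values 3, 1, 9; U = 3 is not < W = 1 — fails.
#4 T = 9 is outside [10, 13] — fails.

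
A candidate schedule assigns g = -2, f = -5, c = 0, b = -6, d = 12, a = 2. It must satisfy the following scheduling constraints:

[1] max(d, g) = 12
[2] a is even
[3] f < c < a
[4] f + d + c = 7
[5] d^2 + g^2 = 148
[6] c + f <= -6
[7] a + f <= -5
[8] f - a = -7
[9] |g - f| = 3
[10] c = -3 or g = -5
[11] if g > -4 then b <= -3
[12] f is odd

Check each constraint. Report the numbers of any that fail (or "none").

[1] max(12, -2) = 12 — satisfied.
[2] a = 2 is even — satisfied.
[3] values -5 < 0 < 2 — satisfied.
[4] f + d + c = -5 + 12 + 0 = 7 — satisfied.
[5] d^2 + g^2 = 12^2 + (-2)^2 = 144 + 4 = 148 — satisfied.
[6] c + f = 0 + (-5) = -5; -5 > -6, bound -6 not met — violated.
[7] a + f = 2 + (-5) = -3; -3 > -5, bound -5 not met — violated.
[8] f - a = -5 - 2 = -7 — satisfied.
[9] |-2 - (-5)| = 3 — satisfied.
[10] c = 0 ≠ -3 and g = -2 ≠ -5; both disjuncts false — violated.
[11] g = -2 > -4, so we need b ≤ -3; b = -6 ≤ -3 — satisfied.
[12] f = -5 is odd — satisfied.

Violated: 6, 7, and 10.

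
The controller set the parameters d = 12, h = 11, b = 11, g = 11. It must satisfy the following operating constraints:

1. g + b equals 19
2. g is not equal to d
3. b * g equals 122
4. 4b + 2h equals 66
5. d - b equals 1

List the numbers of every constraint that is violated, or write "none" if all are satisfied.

No — constraints 1 and 3 are not satisfied.

1. g + b = 11 + 11 = 22, not 19 — does not hold.
2. g = 11, d = 12; distinct — holds.
3. b * g = 11 * 11 = 121, not 122 — does not hold.
4. 4b + 2h = 4(11) + 2(11) = 66 — holds.
5. d - b = 12 - 11 = 1 — holds.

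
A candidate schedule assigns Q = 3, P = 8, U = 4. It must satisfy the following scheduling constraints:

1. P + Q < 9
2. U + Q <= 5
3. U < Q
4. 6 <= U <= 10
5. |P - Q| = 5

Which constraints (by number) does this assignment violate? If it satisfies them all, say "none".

1. P + Q = 8 + 3 = 11; 11 ≥ 9, bound 9 not met  fails
2. U + Q = 4 + 3 = 7; 7 > 5, bound 5 not met  fails
3. U = 4, Q = 3; 4 ≥ 3 (want <)  fails
4. U = 4 is outside [6, 10]  fails
5. |8 - 3| = 5  holds

No — constraints 1, 2, 3, and 4 are not satisfied.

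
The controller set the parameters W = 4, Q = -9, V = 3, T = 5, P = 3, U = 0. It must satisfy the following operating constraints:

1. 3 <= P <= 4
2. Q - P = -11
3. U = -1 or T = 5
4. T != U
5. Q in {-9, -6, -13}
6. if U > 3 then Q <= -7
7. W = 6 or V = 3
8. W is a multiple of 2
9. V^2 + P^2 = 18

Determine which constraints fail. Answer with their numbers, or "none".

1. P = 3 lies in [3, 4] — satisfied.
2. Q - P = -9 - 3 = -12, not -11 — violated.
3. U = 0 ≠ -1, but T = 5 = 5 (second disjunct) — satisfied.
4. T = 5, U = 0; distinct — satisfied.
5. Q = -9 is in {-9, -6, -13} — satisfied.
6. U = 0, not > 3; antecedent false, conditional vacuously true — satisfied.
7. W = 4 ≠ 6, but V = 3 = 3 (second disjunct) — satisfied.
8. 4 / 2 = 2, so 2 divides 4 — satisfied.
9. V^2 + P^2 = 3^2 + 3^2 = 9 + 9 = 18 — satisfied.

Constraint 2 does not hold.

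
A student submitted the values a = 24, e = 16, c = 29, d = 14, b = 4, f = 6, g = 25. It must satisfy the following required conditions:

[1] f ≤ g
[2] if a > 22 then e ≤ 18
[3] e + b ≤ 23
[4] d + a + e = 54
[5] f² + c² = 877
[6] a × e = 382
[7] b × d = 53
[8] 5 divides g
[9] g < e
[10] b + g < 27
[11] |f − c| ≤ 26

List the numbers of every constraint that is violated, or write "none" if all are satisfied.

[1] f = 6, g = 25; 6 ≤ 25 — holds.
[2] a = 24 > 22, so we need e ≤ 18; e = 16 ≤ 18 — holds.
[3] e + b = 16 + 4 = 20; 20 ≤ 23 — holds.
[4] d + a + e = 14 + 24 + 16 = 54 — holds.
[5] f² + c² = 6² + 29² = 36 + 841 = 877 — holds.
[6] a × e = 24 × 16 = 384, not 382 — does not hold.
[7] b × d = 4 × 14 = 56, not 53 — does not hold.
[8] 25 / 5 = 5, so 5 divides 25 — holds.
[9] g = 25, e = 16; 25 ≥ 16 (want <) — does not hold.
[10] b + g = 4 + 25 = 29; 29 ≥ 27, bound 27 not met — does not hold.
[11] |6 − 29| = 23; 23 ≤ 26 — holds.

No — constraints 6, 7, 9, 10 are not satisfied.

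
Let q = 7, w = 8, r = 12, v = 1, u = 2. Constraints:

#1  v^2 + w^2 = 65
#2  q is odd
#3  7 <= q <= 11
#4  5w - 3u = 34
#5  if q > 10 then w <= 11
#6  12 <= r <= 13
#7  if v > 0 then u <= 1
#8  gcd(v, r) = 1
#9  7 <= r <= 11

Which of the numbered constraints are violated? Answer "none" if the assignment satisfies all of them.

#1 v^2 + w^2 = 1^2 + 8^2 = 1 + 64 = 65  yes
#2 q = 7 is odd  yes
#3 q = 7 lies in [7, 11]  yes
#4 5w - 3u = 5(8) - 3(2) = 34  yes
#5 q = 7, not > 10; antecedent false, conditional vacuously true  yes
#6 r = 12 lies in [12, 13]  yes
#7 v = 1 > 0, so we need u ≤ 1; but u = 2 > 1  no
#8 gcd(1, 12) = 1  yes
#9 r = 12 is outside [7, 11]  no

Constraints 7 and 9 do not hold.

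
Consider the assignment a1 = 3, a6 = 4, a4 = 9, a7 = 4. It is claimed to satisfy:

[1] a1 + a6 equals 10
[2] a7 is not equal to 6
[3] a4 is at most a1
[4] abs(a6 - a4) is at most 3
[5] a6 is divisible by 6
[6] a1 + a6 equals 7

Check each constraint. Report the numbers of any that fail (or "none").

Constraints 1, 3, 4, and 5 do not hold.

[1] a1 + a6 = 3 + 4 = 7, not 10 — fails.
[2] a7 = 4, and 4 ≠ 6 — holds.
[3] a4 = 9, a1 = 3; 9 > 3 (want ≤) — fails.
[4] abs(4 - 9) = 5; 5 > 3, exceeds bound 3 — fails.
[5] 4 = 6*0 + 4, so 6 does not divide 4 — fails.
[6] a1 + a6 = 3 + 4 = 7 — holds.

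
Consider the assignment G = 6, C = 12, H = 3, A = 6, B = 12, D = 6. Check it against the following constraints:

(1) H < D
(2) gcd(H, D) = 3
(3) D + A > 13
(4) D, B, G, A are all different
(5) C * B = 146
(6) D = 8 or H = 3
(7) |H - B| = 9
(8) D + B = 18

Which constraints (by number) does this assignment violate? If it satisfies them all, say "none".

(1) H = 3, D = 6; 3 < 6 — satisfied.
(2) gcd(3, 6) = 3 — satisfied.
(3) D + A = 6 + 6 = 12; 12 ≤ 13, bound 13 not met — violated.
(4) D = G = 6, not all different — violated.
(5) C * B = 12 * 12 = 144, not 146 — violated.
(6) D = 6 ≠ 8, but H = 3 = 3 (second disjunct) — satisfied.
(7) |3 - 12| = 9 — satisfied.
(8) D + B = 6 + 12 = 18 — satisfied.

Violated: 3, 4, 5.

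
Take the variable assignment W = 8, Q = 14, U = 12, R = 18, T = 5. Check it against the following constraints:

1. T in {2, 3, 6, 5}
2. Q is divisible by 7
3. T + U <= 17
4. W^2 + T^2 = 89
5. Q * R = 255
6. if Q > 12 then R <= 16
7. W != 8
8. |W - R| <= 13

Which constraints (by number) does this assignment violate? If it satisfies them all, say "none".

Constraints 5, 6, 7 are violated.

1. T = 5 is in {2, 3, 6, 5} — OK.
2. 14 / 7 = 2, so 7 divides 14 — OK.
3. T + U = 5 + 12 = 17; 17 ≤ 17 — OK.
4. W^2 + T^2 = 8^2 + 5^2 = 64 + 25 = 89 — OK.
5. Q * R = 14 * 18 = 252, not 255 — violated.
6. Q = 14 > 12, so we need R ≤ 16; but R = 18 > 16 — violated.
7. W = 8, but 8 is required to differ — violated.
8. |8 - 18| = 10; 10 ≤ 13 — OK.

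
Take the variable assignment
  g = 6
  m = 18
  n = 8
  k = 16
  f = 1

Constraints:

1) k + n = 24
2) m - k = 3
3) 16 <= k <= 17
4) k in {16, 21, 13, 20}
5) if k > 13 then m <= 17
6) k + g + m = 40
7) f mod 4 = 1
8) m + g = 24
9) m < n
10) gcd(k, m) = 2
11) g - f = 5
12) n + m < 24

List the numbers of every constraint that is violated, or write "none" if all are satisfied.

Constraints 2, 5, 9, and 12 are violated.

1) k + n = 16 + 8 = 24 — holds.
2) m - k = 18 - 16 = 2, not 3 — fails.
3) k = 16 lies in [16, 17] — holds.
4) k = 16 is in {16, 21, 13, 20} — holds.
5) k = 16 > 13, so we need m ≤ 17; but m = 18 > 17 — fails.
6) k + g + m = 16 + 6 + 18 = 40 — holds.
7) 1 mod 4 = 1 — holds.
8) m + g = 18 + 6 = 24 — holds.
9) m = 18, n = 8; 18 ≥ 8 (want <) — fails.
10) gcd(16, 18) = 2 — holds.
11) g - f = 6 - 1 = 5 — holds.
12) n + m = 8 + 18 = 26; 26 ≥ 24, bound 24 not met — fails.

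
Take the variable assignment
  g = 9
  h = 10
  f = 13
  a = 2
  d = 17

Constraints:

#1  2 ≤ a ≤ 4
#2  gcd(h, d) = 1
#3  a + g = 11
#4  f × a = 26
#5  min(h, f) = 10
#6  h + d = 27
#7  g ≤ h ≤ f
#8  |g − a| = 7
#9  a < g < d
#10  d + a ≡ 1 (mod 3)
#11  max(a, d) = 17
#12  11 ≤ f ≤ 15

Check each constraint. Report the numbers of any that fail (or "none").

#1 a = 2 lies in [2, 4] — holds.
#2 gcd(10, 17) = 1 — holds.
#3 a + g = 2 + 9 = 11 — holds.
#4 f × a = 13 × 2 = 26 — holds.
#5 min(10, 13) = 10 — holds.
#6 h + d = 10 + 17 = 27 — holds.
#7 values 9 ≤ 10 ≤ 13 — holds.
#8 |9 − 2| = 7 — holds.
#9 values 2 < 9 < 17 — holds.
#10 d + a = 19; 19 mod 3 = 1 — holds.
#11 max(2, 17) = 17 — holds.
#12 f = 13 lies in [11, 15] — holds.

The assignment satisfies every constraint.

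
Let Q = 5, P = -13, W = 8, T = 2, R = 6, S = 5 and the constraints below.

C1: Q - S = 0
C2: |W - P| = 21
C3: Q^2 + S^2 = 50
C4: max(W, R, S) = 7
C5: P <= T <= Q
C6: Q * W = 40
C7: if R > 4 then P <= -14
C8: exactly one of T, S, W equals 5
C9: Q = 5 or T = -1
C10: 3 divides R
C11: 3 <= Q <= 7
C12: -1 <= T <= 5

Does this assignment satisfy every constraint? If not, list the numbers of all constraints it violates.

C1: Q - S = 5 - 5 = 0 — holds.
C2: |8 - (-13)| = 21 — holds.
C3: Q^2 + S^2 = 5^2 + 5^2 = 25 + 25 = 50 — holds.
C4: max(8, 6, 5) = 8, not 7 — fails.
C5: values -13 <= 2 <= 5 — holds.
C6: Q * W = 5 * 8 = 40 — holds.
C7: R = 6 > 4, so we need P ≤ -14; but P = -13 > -14 — fails.
C8: T=2, S=5, W=8; 1 of them equals 5 — holds.
C9: Q = 5 = 5 (first disjunct) — holds.
C10: 6 / 3 = 2, so 3 divides 6 — holds.
C11: Q = 5 lies in [3, 7] — holds.
C12: T = 2 lies in [-1, 5] — holds.

The assignment fails constraints 4, 7.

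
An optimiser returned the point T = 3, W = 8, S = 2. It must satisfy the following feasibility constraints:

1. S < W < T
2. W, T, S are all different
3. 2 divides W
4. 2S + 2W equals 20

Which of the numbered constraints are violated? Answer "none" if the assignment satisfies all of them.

The assignment fails constraint 1.

1. values 2, 8, 3; W = 8 is not < T = 3  ✘
2. values 8, 3, 2 are pairwise distinct  ✔
3. 8 / 2 = 4, so 2 divides 8  ✔
4. 2S + 2W = 2(2) + 2(8) = 20  ✔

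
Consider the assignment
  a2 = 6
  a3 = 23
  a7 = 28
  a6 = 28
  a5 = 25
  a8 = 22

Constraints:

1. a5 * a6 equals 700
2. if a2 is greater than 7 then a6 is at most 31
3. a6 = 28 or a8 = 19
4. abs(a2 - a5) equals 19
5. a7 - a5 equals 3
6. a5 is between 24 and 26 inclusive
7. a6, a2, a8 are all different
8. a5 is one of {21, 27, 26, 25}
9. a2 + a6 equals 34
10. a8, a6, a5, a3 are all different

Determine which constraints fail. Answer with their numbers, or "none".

No violations.

1. a5 * a6 = 25 * 28 = 700 — OK.
2. a2 = 6, not > 7; antecedent false, conditional vacuously true — OK.
3. a6 = 28 = 28 (first disjunct) — OK.
4. abs(6 - 25) = 19 — OK.
5. a7 - a5 = 28 - 25 = 3 — OK.
6. a5 = 25 lies in [24, 26] — OK.
7. values 28, 6, 22 are pairwise distinct — OK.
8. a5 = 25 is in {21, 27, 26, 25} — OK.
9. a2 + a6 = 6 + 28 = 34 — OK.
10. values 22, 28, 25, 23 are pairwise distinct — OK.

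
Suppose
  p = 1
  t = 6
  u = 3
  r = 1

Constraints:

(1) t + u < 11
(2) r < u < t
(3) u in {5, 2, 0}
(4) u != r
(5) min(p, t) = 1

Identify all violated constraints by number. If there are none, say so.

(1) t + u = 6 + 3 = 9; 9 < 11 — satisfied.
(2) values 1 < 3 < 6 — satisfied.
(3) u = 3 is not in {5, 2, 0} — violated.
(4) u = 3, r = 1; distinct — satisfied.
(5) min(1, 6) = 1 — satisfied.

Constraint 3 does not hold.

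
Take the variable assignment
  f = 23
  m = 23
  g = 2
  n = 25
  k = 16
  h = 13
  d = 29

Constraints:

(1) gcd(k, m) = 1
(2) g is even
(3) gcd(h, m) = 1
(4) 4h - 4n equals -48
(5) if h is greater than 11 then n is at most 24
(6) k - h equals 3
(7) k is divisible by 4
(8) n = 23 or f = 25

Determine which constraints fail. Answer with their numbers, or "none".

(1) gcd(16, 23) = 1 — OK.
(2) g = 2 is even — OK.
(3) gcd(13, 23) = 1 — OK.
(4) 4h - 4n = 4(13) - 4(25) = -48 — OK.
(5) h = 13 > 11, so we need n ≤ 24; but n = 25 > 24 — violated.
(6) k - h = 16 - 13 = 3 — OK.
(7) 16 / 4 = 4, so 4 divides 16 — OK.
(8) n = 25 ≠ 23 and f = 23 ≠ 25; both disjuncts false — violated.

The assignment fails constraints 5, 8.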